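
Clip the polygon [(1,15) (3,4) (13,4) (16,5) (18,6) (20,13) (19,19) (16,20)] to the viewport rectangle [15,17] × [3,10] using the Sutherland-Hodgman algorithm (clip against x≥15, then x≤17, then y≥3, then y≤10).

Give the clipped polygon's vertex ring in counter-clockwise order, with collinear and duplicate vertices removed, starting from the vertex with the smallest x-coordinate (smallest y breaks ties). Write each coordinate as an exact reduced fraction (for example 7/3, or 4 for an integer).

Clipped polygon: [(15,14/3) (16,5) (17,11/2) (17,10) (15,10)]

1. After x ≥ 15: [(15,59/3) (15,14/3) (16,5) (18,6) (20,13) (19,19) (16,20)]
2. After x ≤ 17: [(15,59/3) (15,14/3) (16,5) (17,11/2) (17,59/3) (16,20)]
3. After y ≥ 3: [(15,59/3) (15,14/3) (16,5) (17,11/2) (17,59/3) (16,20)]
4. After y ≤ 10: [(15,10) (15,14/3) (16,5) (17,11/2) (17,10)]
5. Canonical ring: [(15,14/3) (16,5) (17,11/2) (17,10) (15,10)]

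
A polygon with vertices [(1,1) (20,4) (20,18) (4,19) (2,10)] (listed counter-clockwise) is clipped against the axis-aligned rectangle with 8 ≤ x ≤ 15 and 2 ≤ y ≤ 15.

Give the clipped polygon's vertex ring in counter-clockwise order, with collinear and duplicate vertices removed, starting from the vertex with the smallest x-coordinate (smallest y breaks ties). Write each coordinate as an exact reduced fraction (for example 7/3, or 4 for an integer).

1. After x ≥ 8: [(8,40/19) (20,4) (20,18) (8,75/4)]
2. After x ≤ 15: [(8,40/19) (15,61/19) (15,293/16) (8,75/4)]
3. After y ≥ 2: [(8,40/19) (15,61/19) (15,293/16) (8,75/4)]
4. After y ≤ 15: [(8,15) (8,40/19) (15,61/19) (15,15)]
5. Canonical ring: [(8,40/19) (15,61/19) (15,15) (8,15)]

Clipped polygon: [(8,40/19) (15,61/19) (15,15) (8,15)]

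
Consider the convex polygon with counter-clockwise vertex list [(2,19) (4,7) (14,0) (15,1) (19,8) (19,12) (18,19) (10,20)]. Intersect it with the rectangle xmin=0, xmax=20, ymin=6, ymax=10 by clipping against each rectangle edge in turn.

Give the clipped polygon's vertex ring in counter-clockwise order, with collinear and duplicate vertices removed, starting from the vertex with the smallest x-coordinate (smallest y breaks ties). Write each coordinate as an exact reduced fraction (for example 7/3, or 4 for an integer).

Clipped polygon: [(7/2,10) (4,7) (38/7,6) (125/7,6) (19,8) (19,10)]

1. After x ≥ 0: [(2,19) (4,7) (14,0) (15,1) (19,8) (19,12) (18,19) (10,20)]
2. After x ≤ 20: [(2,19) (4,7) (14,0) (15,1) (19,8) (19,12) (18,19) (10,20)]
3. After y ≥ 6: [(2,19) (4,7) (38/7,6) (125/7,6) (19,8) (19,12) (18,19) (10,20)]
4. After y ≤ 10: [(7/2,10) (4,7) (38/7,6) (125/7,6) (19,8) (19,10)]
5. Canonical ring: [(7/2,10) (4,7) (38/7,6) (125/7,6) (19,8) (19,10)]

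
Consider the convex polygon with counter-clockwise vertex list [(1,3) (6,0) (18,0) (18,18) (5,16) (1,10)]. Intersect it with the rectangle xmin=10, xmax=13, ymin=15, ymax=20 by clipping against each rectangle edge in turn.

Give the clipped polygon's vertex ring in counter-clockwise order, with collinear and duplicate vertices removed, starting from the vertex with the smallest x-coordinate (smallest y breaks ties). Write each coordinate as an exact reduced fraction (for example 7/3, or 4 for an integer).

1. After x ≥ 10: [(10,0) (18,0) (18,18) (10,218/13)]
2. After x ≤ 13: [(10,0) (13,0) (13,224/13) (10,218/13)]
3. After y ≥ 15: [(10,15) (13,15) (13,224/13) (10,218/13)]
4. After y ≤ 20: [(10,15) (13,15) (13,224/13) (10,218/13)]
5. Canonical ring: [(10,15) (13,15) (13,224/13) (10,218/13)]

Clipped polygon: [(10,15) (13,15) (13,224/13) (10,218/13)]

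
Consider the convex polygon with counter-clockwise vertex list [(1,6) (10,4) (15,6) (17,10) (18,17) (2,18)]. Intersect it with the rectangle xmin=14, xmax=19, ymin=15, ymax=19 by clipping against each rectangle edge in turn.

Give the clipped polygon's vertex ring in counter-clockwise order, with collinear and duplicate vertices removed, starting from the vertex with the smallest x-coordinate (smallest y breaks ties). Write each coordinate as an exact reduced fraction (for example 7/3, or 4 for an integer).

Clipped polygon: [(14,15) (124/7,15) (18,17) (14,69/4)]

1. After x ≥ 14: [(14,28/5) (15,6) (17,10) (18,17) (14,69/4)]
2. After x ≤ 19: [(14,28/5) (15,6) (17,10) (18,17) (14,69/4)]
3. After y ≥ 15: [(14,15) (124/7,15) (18,17) (14,69/4)]
4. After y ≤ 19: [(14,15) (124/7,15) (18,17) (14,69/4)]
5. Canonical ring: [(14,15) (124/7,15) (18,17) (14,69/4)]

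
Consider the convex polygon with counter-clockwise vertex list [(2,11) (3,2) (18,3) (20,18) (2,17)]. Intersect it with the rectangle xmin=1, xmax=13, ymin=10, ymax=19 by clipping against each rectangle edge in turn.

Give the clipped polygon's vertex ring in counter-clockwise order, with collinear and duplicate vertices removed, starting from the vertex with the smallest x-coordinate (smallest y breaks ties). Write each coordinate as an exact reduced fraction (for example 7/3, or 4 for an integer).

Clipped polygon: [(2,11) (19/9,10) (13,10) (13,317/18) (2,17)]

1. After x ≥ 1: [(2,11) (3,2) (18,3) (20,18) (2,17)]
2. After x ≤ 13: [(2,11) (3,2) (13,8/3) (13,317/18) (2,17)]
3. After y ≥ 10: [(2,11) (19/9,10) (13,10) (13,317/18) (2,17)]
4. After y ≤ 19: [(2,11) (19/9,10) (13,10) (13,317/18) (2,17)]
5. Canonical ring: [(2,11) (19/9,10) (13,10) (13,317/18) (2,17)]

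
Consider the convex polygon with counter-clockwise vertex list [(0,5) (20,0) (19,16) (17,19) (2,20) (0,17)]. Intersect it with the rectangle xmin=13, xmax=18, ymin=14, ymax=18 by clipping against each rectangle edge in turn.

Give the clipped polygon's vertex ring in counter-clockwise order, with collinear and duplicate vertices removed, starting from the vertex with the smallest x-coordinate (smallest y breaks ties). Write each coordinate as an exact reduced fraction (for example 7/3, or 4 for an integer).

1. After x ≥ 13: [(13,7/4) (20,0) (19,16) (17,19) (13,289/15)]
2. After x ≤ 18: [(13,7/4) (18,1/2) (18,35/2) (17,19) (13,289/15)]
3. After y ≥ 14: [(13,14) (18,14) (18,35/2) (17,19) (13,289/15)]
4. After y ≤ 18: [(13,18) (13,14) (18,14) (18,35/2) (53/3,18)]
5. Canonical ring: [(13,14) (18,14) (18,35/2) (53/3,18) (13,18)]

Clipped polygon: [(13,14) (18,14) (18,35/2) (53/3,18) (13,18)]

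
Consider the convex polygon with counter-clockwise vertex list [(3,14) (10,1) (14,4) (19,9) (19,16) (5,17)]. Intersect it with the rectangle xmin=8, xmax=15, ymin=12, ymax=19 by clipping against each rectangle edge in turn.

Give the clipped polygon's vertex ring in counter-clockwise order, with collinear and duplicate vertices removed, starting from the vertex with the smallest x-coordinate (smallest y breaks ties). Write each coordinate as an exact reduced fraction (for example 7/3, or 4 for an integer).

Clipped polygon: [(8,12) (15,12) (15,114/7) (8,235/14)]

1. After x ≥ 8: [(8,33/7) (10,1) (14,4) (19,9) (19,16) (8,235/14)]
2. After x ≤ 15: [(8,33/7) (10,1) (14,4) (15,5) (15,114/7) (8,235/14)]
3. After y ≥ 12: [(8,12) (15,12) (15,114/7) (8,235/14)]
4. After y ≤ 19: [(8,12) (15,12) (15,114/7) (8,235/14)]
5. Canonical ring: [(8,12) (15,12) (15,114/7) (8,235/14)]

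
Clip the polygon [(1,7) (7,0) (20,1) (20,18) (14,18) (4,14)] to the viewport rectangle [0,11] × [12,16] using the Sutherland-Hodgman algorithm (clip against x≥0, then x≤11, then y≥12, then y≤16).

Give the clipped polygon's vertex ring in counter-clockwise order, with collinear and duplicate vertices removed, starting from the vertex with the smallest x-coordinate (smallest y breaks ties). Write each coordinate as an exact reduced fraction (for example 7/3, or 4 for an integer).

1. After x ≥ 0: [(1,7) (7,0) (20,1) (20,18) (14,18) (4,14)]
2. After x ≤ 11: [(1,7) (7,0) (11,4/13) (11,84/5) (4,14)]
3. After y ≥ 12: [(22/7,12) (11,12) (11,84/5) (4,14)]
4. After y ≤ 16: [(22/7,12) (11,12) (11,16) (9,16) (4,14)]
5. Canonical ring: [(22/7,12) (11,12) (11,16) (9,16) (4,14)]

Clipped polygon: [(22/7,12) (11,12) (11,16) (9,16) (4,14)]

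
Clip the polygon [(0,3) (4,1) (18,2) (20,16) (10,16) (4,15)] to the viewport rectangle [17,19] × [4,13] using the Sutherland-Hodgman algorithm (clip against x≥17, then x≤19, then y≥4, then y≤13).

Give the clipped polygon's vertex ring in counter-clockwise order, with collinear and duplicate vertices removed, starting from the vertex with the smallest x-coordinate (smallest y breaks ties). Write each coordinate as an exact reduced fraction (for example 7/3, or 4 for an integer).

1. After x ≥ 17: [(17,27/14) (18,2) (20,16) (17,16)]
2. After x ≤ 19: [(17,27/14) (18,2) (19,9) (19,16) (17,16)]
3. After y ≥ 4: [(17,4) (128/7,4) (19,9) (19,16) (17,16)]
4. After y ≤ 13: [(17,13) (17,4) (128/7,4) (19,9) (19,13)]
5. Canonical ring: [(17,4) (128/7,4) (19,9) (19,13) (17,13)]

Clipped polygon: [(17,4) (128/7,4) (19,9) (19,13) (17,13)]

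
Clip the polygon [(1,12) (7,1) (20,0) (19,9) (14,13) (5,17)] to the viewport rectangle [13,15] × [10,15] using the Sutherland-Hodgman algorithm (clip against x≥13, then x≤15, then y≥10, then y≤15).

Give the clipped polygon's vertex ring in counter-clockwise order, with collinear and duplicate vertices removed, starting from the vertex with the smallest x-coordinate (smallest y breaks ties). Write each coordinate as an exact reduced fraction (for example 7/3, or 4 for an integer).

Clipped polygon: [(13,10) (15,10) (15,61/5) (14,13) (13,121/9)]

1. After x ≥ 13: [(13,7/13) (20,0) (19,9) (14,13) (13,121/9)]
2. After x ≤ 15: [(13,7/13) (15,5/13) (15,61/5) (14,13) (13,121/9)]
3. After y ≥ 10: [(13,10) (15,10) (15,61/5) (14,13) (13,121/9)]
4. After y ≤ 15: [(13,10) (15,10) (15,61/5) (14,13) (13,121/9)]
5. Canonical ring: [(13,10) (15,10) (15,61/5) (14,13) (13,121/9)]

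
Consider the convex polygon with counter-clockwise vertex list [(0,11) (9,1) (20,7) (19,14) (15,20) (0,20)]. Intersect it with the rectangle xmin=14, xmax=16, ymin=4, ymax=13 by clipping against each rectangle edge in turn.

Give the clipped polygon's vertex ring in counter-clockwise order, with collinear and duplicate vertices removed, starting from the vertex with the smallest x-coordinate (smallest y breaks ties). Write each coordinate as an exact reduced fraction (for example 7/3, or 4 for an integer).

1. After x ≥ 14: [(14,41/11) (20,7) (19,14) (15,20) (14,20)]
2. After x ≤ 16: [(14,41/11) (16,53/11) (16,37/2) (15,20) (14,20)]
3. After y ≥ 4: [(14,4) (29/2,4) (16,53/11) (16,37/2) (15,20) (14,20)]
4. After y ≤ 13: [(14,13) (14,4) (29/2,4) (16,53/11) (16,13)]
5. Canonical ring: [(14,4) (29/2,4) (16,53/11) (16,13) (14,13)]

Clipped polygon: [(14,4) (29/2,4) (16,53/11) (16,13) (14,13)]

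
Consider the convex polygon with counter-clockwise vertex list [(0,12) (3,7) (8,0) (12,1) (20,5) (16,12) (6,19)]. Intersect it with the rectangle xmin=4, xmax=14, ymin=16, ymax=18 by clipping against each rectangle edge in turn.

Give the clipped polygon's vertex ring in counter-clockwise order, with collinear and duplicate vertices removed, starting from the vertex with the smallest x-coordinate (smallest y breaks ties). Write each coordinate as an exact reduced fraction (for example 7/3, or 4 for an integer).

Clipped polygon: [(4,16) (72/7,16) (52/7,18) (36/7,18) (4,50/3)]

1. After x ≥ 4: [(4,50/3) (4,28/5) (8,0) (12,1) (20,5) (16,12) (6,19)]
2. After x ≤ 14: [(4,50/3) (4,28/5) (8,0) (12,1) (14,2) (14,67/5) (6,19)]
3. After y ≥ 16: [(4,50/3) (4,16) (72/7,16) (6,19)]
4. After y ≤ 18: [(36/7,18) (4,50/3) (4,16) (72/7,16) (52/7,18)]
5. Canonical ring: [(4,16) (72/7,16) (52/7,18) (36/7,18) (4,50/3)]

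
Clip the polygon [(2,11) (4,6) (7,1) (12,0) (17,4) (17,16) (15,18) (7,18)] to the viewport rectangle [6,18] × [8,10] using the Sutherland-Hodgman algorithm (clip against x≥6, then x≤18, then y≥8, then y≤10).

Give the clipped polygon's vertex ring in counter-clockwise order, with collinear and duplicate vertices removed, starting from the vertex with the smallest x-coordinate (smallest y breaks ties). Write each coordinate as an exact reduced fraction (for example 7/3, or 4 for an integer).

Clipped polygon: [(6,8) (17,8) (17,10) (6,10)]

1. After x ≥ 6: [(6,83/5) (6,8/3) (7,1) (12,0) (17,4) (17,16) (15,18) (7,18)]
2. After x ≤ 18: [(6,83/5) (6,8/3) (7,1) (12,0) (17,4) (17,16) (15,18) (7,18)]
3. After y ≥ 8: [(6,83/5) (6,8) (17,8) (17,16) (15,18) (7,18)]
4. After y ≤ 10: [(6,10) (6,8) (17,8) (17,10)]
5. Canonical ring: [(6,8) (17,8) (17,10) (6,10)]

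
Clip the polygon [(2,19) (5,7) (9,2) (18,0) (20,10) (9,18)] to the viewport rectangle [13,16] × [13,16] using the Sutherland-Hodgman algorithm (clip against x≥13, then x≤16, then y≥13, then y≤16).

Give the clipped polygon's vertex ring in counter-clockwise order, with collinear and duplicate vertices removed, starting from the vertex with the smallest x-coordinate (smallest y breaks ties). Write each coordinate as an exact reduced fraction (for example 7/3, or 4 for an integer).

Clipped polygon: [(13,13) (127/8,13) (13,166/11)]

1. After x ≥ 13: [(13,10/9) (18,0) (20,10) (13,166/11)]
2. After x ≤ 16: [(13,10/9) (16,4/9) (16,142/11) (13,166/11)]
3. After y ≥ 13: [(13,13) (127/8,13) (13,166/11)]
4. After y ≤ 16: [(13,13) (127/8,13) (13,166/11)]
5. Canonical ring: [(13,13) (127/8,13) (13,166/11)]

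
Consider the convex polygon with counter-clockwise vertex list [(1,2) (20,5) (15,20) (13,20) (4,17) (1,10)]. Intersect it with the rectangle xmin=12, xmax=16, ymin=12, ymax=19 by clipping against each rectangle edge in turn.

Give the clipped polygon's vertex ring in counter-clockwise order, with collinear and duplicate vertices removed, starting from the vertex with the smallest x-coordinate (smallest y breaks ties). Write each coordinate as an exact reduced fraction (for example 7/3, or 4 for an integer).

1. After x ≥ 12: [(12,71/19) (20,5) (15,20) (13,20) (12,59/3)]
2. After x ≤ 16: [(12,71/19) (16,83/19) (16,17) (15,20) (13,20) (12,59/3)]
3. After y ≥ 12: [(12,12) (16,12) (16,17) (15,20) (13,20) (12,59/3)]
4. After y ≤ 19: [(12,19) (12,12) (16,12) (16,17) (46/3,19)]
5. Canonical ring: [(12,12) (16,12) (16,17) (46/3,19) (12,19)]

Clipped polygon: [(12,12) (16,12) (16,17) (46/3,19) (12,19)]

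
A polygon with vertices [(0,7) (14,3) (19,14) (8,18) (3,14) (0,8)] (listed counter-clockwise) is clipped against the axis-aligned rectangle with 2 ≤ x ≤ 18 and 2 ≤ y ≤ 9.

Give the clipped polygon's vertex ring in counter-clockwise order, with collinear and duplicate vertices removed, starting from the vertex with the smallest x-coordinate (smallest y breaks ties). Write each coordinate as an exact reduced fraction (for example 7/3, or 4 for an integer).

1. After x ≥ 2: [(2,45/7) (14,3) (19,14) (8,18) (3,14) (2,12)]
2. After x ≤ 18: [(2,45/7) (14,3) (18,59/5) (18,158/11) (8,18) (3,14) (2,12)]
3. After y ≥ 2: [(2,45/7) (14,3) (18,59/5) (18,158/11) (8,18) (3,14) (2,12)]
4. After y ≤ 9: [(2,9) (2,45/7) (14,3) (184/11,9)]
5. Canonical ring: [(2,45/7) (14,3) (184/11,9) (2,9)]

Clipped polygon: [(2,45/7) (14,3) (184/11,9) (2,9)]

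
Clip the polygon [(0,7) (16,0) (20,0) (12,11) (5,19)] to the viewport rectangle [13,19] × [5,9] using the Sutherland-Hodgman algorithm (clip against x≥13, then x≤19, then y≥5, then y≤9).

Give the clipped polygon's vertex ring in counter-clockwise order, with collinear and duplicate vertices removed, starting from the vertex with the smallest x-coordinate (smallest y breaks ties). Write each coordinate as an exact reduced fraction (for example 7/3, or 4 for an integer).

1. After x ≥ 13: [(13,21/16) (16,0) (20,0) (13,77/8)]
2. After x ≤ 19: [(13,21/16) (16,0) (19,0) (19,11/8) (13,77/8)]
3. After y ≥ 5: [(13,5) (180/11,5) (13,77/8)]
4. After y ≤ 9: [(13,9) (13,5) (180/11,5) (148/11,9)]
5. Canonical ring: [(13,5) (180/11,5) (148/11,9) (13,9)]

Clipped polygon: [(13,5) (180/11,5) (148/11,9) (13,9)]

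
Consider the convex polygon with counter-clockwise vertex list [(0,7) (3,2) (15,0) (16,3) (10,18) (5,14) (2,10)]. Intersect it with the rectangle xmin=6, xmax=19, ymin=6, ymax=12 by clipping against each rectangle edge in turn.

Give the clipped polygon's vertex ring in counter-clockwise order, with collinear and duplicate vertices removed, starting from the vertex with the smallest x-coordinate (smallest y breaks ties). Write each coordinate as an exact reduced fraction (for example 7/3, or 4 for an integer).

1. After x ≥ 6: [(6,3/2) (15,0) (16,3) (10,18) (6,74/5)]
2. After x ≤ 19: [(6,3/2) (15,0) (16,3) (10,18) (6,74/5)]
3. After y ≥ 6: [(6,6) (74/5,6) (10,18) (6,74/5)]
4. After y ≤ 12: [(6,12) (6,6) (74/5,6) (62/5,12)]
5. Canonical ring: [(6,6) (74/5,6) (62/5,12) (6,12)]

Clipped polygon: [(6,6) (74/5,6) (62/5,12) (6,12)]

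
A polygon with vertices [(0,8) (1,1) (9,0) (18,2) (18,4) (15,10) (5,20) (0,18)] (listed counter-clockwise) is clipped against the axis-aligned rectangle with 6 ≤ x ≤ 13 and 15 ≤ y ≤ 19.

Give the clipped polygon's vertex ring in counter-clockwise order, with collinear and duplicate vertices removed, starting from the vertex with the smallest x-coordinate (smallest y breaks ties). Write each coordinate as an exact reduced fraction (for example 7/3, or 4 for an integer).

1. After x ≥ 6: [(6,3/8) (9,0) (18,2) (18,4) (15,10) (6,19)]
2. After x ≤ 13: [(6,3/8) (9,0) (13,8/9) (13,12) (6,19)]
3. After y ≥ 15: [(6,15) (10,15) (6,19)]
4. After y ≤ 19: [(6,15) (10,15) (6,19)]
5. Canonical ring: [(6,15) (10,15) (6,19)]

Clipped polygon: [(6,15) (10,15) (6,19)]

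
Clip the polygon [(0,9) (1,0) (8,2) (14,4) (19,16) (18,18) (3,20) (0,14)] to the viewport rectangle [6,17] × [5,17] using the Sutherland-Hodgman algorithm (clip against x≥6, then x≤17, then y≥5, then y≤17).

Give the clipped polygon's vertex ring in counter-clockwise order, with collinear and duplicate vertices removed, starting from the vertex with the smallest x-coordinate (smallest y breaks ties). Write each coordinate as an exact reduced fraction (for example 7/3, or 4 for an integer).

Clipped polygon: [(6,5) (173/12,5) (17,56/5) (17,17) (6,17)]

1. After x ≥ 6: [(6,10/7) (8,2) (14,4) (19,16) (18,18) (6,98/5)]
2. After x ≤ 17: [(6,10/7) (8,2) (14,4) (17,56/5) (17,272/15) (6,98/5)]
3. After y ≥ 5: [(6,5) (173/12,5) (17,56/5) (17,272/15) (6,98/5)]
4. After y ≤ 17: [(6,17) (6,5) (173/12,5) (17,56/5) (17,17)]
5. Canonical ring: [(6,5) (173/12,5) (17,56/5) (17,17) (6,17)]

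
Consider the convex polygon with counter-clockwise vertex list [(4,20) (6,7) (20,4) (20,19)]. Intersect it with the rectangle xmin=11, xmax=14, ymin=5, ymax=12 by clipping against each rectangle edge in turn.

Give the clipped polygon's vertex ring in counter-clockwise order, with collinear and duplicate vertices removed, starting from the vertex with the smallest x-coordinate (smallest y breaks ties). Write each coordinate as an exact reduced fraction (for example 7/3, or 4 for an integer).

Clipped polygon: [(11,83/14) (14,37/7) (14,12) (11,12)]

1. After x ≥ 11: [(11,313/16) (11,83/14) (20,4) (20,19)]
2. After x ≤ 14: [(14,155/8) (11,313/16) (11,83/14) (14,37/7)]
3. After y ≥ 5: [(14,155/8) (11,313/16) (11,83/14) (14,37/7)]
4. After y ≤ 12: [(14,12) (11,12) (11,83/14) (14,37/7)]
5. Canonical ring: [(11,83/14) (14,37/7) (14,12) (11,12)]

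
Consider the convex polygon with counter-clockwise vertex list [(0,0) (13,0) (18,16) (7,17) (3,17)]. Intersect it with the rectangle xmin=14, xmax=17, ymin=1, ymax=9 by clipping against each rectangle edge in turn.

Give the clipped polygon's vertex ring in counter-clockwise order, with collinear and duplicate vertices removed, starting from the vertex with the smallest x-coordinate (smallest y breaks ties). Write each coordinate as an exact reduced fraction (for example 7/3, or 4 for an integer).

Clipped polygon: [(14,16/5) (253/16,9) (14,9)]

1. After x ≥ 14: [(14,16/5) (18,16) (14,180/11)]
2. After x ≤ 17: [(14,16/5) (17,64/5) (17,177/11) (14,180/11)]
3. After y ≥ 1: [(14,16/5) (17,64/5) (17,177/11) (14,180/11)]
4. After y ≤ 9: [(14,9) (14,16/5) (253/16,9)]
5. Canonical ring: [(14,16/5) (253/16,9) (14,9)]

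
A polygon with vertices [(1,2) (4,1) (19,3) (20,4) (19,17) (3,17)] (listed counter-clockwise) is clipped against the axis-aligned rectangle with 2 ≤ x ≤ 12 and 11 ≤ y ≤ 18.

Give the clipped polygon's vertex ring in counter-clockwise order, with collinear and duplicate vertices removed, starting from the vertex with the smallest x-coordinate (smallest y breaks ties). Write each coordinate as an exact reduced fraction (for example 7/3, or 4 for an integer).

Clipped polygon: [(11/5,11) (12,11) (12,17) (3,17)]

1. After x ≥ 2: [(2,19/2) (2,5/3) (4,1) (19,3) (20,4) (19,17) (3,17)]
2. After x ≤ 12: [(2,19/2) (2,5/3) (4,1) (12,31/15) (12,17) (3,17)]
3. After y ≥ 11: [(11/5,11) (12,11) (12,17) (3,17)]
4. After y ≤ 18: [(11/5,11) (12,11) (12,17) (3,17)]
5. Canonical ring: [(11/5,11) (12,11) (12,17) (3,17)]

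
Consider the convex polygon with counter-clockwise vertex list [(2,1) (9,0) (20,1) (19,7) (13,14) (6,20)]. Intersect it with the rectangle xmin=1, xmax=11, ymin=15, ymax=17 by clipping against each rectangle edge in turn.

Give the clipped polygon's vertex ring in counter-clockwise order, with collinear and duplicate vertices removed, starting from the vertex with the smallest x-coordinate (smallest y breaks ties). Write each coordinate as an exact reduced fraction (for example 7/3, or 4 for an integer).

1. After x ≥ 1: [(2,1) (9,0) (20,1) (19,7) (13,14) (6,20)]
2. After x ≤ 11: [(2,1) (9,0) (11,2/11) (11,110/7) (6,20)]
3. After y ≥ 15: [(94/19,15) (11,15) (11,110/7) (6,20)]
4. After y ≤ 17: [(102/19,17) (94/19,15) (11,15) (11,110/7) (19/2,17)]
5. Canonical ring: [(94/19,15) (11,15) (11,110/7) (19/2,17) (102/19,17)]

Clipped polygon: [(94/19,15) (11,15) (11,110/7) (19/2,17) (102/19,17)]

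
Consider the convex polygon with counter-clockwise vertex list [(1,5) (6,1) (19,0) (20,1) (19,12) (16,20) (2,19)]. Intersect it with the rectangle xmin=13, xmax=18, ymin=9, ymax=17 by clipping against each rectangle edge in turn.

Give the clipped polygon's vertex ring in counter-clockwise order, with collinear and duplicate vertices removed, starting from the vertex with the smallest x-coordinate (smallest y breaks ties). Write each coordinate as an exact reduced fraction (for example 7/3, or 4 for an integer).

Clipped polygon: [(13,9) (18,9) (18,44/3) (137/8,17) (13,17)]

1. After x ≥ 13: [(13,6/13) (19,0) (20,1) (19,12) (16,20) (13,277/14)]
2. After x ≤ 18: [(13,6/13) (18,1/13) (18,44/3) (16,20) (13,277/14)]
3. After y ≥ 9: [(13,9) (18,9) (18,44/3) (16,20) (13,277/14)]
4. After y ≤ 17: [(13,17) (13,9) (18,9) (18,44/3) (137/8,17)]
5. Canonical ring: [(13,9) (18,9) (18,44/3) (137/8,17) (13,17)]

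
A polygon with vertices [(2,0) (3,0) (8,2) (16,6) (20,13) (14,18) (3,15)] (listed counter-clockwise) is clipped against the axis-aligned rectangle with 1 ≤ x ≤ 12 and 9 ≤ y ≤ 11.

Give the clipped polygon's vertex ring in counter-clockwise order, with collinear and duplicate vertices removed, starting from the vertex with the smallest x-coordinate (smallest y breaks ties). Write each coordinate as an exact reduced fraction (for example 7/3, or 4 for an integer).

Clipped polygon: [(13/5,9) (12,9) (12,11) (41/15,11)]

1. After x ≥ 1: [(2,0) (3,0) (8,2) (16,6) (20,13) (14,18) (3,15)]
2. After x ≤ 12: [(2,0) (3,0) (8,2) (12,4) (12,192/11) (3,15)]
3. After y ≥ 9: [(13/5,9) (12,9) (12,192/11) (3,15)]
4. After y ≤ 11: [(41/15,11) (13/5,9) (12,9) (12,11)]
5. Canonical ring: [(13/5,9) (12,9) (12,11) (41/15,11)]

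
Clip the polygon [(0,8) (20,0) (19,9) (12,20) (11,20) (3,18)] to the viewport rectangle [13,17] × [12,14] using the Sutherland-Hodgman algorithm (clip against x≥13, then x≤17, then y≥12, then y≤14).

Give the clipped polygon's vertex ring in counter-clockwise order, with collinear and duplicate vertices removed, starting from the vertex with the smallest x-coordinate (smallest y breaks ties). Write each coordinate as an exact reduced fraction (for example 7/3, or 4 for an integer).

Clipped polygon: [(13,12) (17,12) (17,85/7) (174/11,14) (13,14)]

1. After x ≥ 13: [(13,14/5) (20,0) (19,9) (13,129/7)]
2. After x ≤ 17: [(13,14/5) (17,6/5) (17,85/7) (13,129/7)]
3. After y ≥ 12: [(13,12) (17,12) (17,85/7) (13,129/7)]
4. After y ≤ 14: [(13,14) (13,12) (17,12) (17,85/7) (174/11,14)]
5. Canonical ring: [(13,12) (17,12) (17,85/7) (174/11,14) (13,14)]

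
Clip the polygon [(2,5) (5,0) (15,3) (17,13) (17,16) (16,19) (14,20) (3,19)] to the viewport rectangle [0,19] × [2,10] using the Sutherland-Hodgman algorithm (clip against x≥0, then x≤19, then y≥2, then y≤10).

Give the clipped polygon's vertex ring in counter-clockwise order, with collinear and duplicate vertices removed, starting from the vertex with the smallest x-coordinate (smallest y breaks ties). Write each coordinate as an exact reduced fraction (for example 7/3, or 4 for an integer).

Clipped polygon: [(2,5) (19/5,2) (35/3,2) (15,3) (82/5,10) (33/14,10)]

1. After x ≥ 0: [(2,5) (5,0) (15,3) (17,13) (17,16) (16,19) (14,20) (3,19)]
2. After x ≤ 19: [(2,5) (5,0) (15,3) (17,13) (17,16) (16,19) (14,20) (3,19)]
3. After y ≥ 2: [(2,5) (19/5,2) (35/3,2) (15,3) (17,13) (17,16) (16,19) (14,20) (3,19)]
4. After y ≤ 10: [(33/14,10) (2,5) (19/5,2) (35/3,2) (15,3) (82/5,10)]
5. Canonical ring: [(2,5) (19/5,2) (35/3,2) (15,3) (82/5,10) (33/14,10)]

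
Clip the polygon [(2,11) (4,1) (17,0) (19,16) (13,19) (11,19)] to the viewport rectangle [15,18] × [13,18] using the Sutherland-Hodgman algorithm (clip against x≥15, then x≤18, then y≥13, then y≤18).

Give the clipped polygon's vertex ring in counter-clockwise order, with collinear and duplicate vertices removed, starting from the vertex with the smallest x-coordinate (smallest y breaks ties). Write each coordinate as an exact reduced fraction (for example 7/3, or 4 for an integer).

1. After x ≥ 15: [(15,2/13) (17,0) (19,16) (15,18)]
2. After x ≤ 18: [(15,2/13) (17,0) (18,8) (18,33/2) (15,18)]
3. After y ≥ 13: [(15,13) (18,13) (18,33/2) (15,18)]
4. After y ≤ 18: [(15,13) (18,13) (18,33/2) (15,18)]
5. Canonical ring: [(15,13) (18,13) (18,33/2) (15,18)]

Clipped polygon: [(15,13) (18,13) (18,33/2) (15,18)]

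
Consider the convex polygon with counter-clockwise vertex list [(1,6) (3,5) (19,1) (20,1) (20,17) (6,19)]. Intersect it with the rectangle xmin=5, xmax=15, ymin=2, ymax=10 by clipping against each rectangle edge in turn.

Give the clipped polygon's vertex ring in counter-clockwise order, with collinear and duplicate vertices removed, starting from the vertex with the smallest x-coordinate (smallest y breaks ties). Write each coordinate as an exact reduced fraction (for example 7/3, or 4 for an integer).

Clipped polygon: [(5,9/2) (15,2) (15,10) (5,10)]

1. After x ≥ 5: [(5,82/5) (5,9/2) (19,1) (20,1) (20,17) (6,19)]
2. After x ≤ 15: [(5,82/5) (5,9/2) (15,2) (15,124/7) (6,19)]
3. After y ≥ 2: [(5,82/5) (5,9/2) (15,2) (15,124/7) (6,19)]
4. After y ≤ 10: [(5,10) (5,9/2) (15,2) (15,10)]
5. Canonical ring: [(5,9/2) (15,2) (15,10) (5,10)]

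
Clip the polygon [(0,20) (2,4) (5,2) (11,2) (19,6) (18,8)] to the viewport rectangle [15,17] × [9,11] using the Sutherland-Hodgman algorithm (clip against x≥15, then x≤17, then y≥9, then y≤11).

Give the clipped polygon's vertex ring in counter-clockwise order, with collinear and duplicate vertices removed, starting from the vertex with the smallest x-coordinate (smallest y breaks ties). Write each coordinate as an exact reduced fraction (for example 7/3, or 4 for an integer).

Clipped polygon: [(15,9) (33/2,9) (15,10)]

1. After x ≥ 15: [(15,10) (15,4) (19,6) (18,8)]
2. After x ≤ 17: [(17,26/3) (15,10) (15,4) (17,5)]
3. After y ≥ 9: [(33/2,9) (15,10) (15,9)]
4. After y ≤ 11: [(33/2,9) (15,10) (15,9)]
5. Canonical ring: [(15,9) (33/2,9) (15,10)]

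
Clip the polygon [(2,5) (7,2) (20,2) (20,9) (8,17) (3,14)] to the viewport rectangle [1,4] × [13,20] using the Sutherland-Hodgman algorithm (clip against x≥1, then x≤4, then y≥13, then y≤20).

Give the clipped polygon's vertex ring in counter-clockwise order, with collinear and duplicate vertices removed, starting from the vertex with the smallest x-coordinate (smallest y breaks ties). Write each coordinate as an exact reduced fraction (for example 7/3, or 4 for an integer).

Clipped polygon: [(26/9,13) (4,13) (4,73/5) (3,14)]

1. After x ≥ 1: [(2,5) (7,2) (20,2) (20,9) (8,17) (3,14)]
2. After x ≤ 4: [(2,5) (4,19/5) (4,73/5) (3,14)]
3. After y ≥ 13: [(26/9,13) (4,13) (4,73/5) (3,14)]
4. After y ≤ 20: [(26/9,13) (4,13) (4,73/5) (3,14)]
5. Canonical ring: [(26/9,13) (4,13) (4,73/5) (3,14)]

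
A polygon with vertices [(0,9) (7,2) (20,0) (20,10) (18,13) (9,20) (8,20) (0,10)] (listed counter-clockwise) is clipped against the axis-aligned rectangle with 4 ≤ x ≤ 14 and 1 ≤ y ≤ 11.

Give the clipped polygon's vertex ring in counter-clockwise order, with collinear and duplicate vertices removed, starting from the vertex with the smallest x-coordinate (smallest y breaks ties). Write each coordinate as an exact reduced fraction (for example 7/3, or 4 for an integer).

1. After x ≥ 4: [(4,5) (7,2) (20,0) (20,10) (18,13) (9,20) (8,20) (4,15)]
2. After x ≤ 14: [(4,5) (7,2) (14,12/13) (14,145/9) (9,20) (8,20) (4,15)]
3. After y ≥ 1: [(4,5) (7,2) (27/2,1) (14,1) (14,145/9) (9,20) (8,20) (4,15)]
4. After y ≤ 11: [(4,11) (4,5) (7,2) (27/2,1) (14,1) (14,11)]
5. Canonical ring: [(4,5) (7,2) (27/2,1) (14,1) (14,11) (4,11)]

Clipped polygon: [(4,5) (7,2) (27/2,1) (14,1) (14,11) (4,11)]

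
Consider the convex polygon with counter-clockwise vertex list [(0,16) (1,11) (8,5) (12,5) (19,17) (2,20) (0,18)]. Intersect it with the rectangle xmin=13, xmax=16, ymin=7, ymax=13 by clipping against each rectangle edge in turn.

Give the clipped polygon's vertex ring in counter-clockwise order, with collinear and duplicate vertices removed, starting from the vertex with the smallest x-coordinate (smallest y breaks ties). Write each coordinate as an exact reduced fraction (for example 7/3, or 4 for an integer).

1. After x ≥ 13: [(13,47/7) (19,17) (13,307/17)]
2. After x ≤ 16: [(13,47/7) (16,83/7) (16,298/17) (13,307/17)]
3. After y ≥ 7: [(13,7) (79/6,7) (16,83/7) (16,298/17) (13,307/17)]
4. After y ≤ 13: [(13,13) (13,7) (79/6,7) (16,83/7) (16,13)]
5. Canonical ring: [(13,7) (79/6,7) (16,83/7) (16,13) (13,13)]

Clipped polygon: [(13,7) (79/6,7) (16,83/7) (16,13) (13,13)]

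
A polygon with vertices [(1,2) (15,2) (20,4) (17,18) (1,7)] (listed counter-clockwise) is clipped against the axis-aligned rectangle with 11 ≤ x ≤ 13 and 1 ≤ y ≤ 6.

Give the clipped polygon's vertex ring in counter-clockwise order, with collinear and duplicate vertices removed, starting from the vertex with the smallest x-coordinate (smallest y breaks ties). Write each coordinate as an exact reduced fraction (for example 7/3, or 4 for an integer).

1. After x ≥ 11: [(11,2) (15,2) (20,4) (17,18) (11,111/8)]
2. After x ≤ 13: [(11,2) (13,2) (13,61/4) (11,111/8)]
3. After y ≥ 1: [(11,2) (13,2) (13,61/4) (11,111/8)]
4. After y ≤ 6: [(11,6) (11,2) (13,2) (13,6)]
5. Canonical ring: [(11,2) (13,2) (13,6) (11,6)]

Clipped polygon: [(11,2) (13,2) (13,6) (11,6)]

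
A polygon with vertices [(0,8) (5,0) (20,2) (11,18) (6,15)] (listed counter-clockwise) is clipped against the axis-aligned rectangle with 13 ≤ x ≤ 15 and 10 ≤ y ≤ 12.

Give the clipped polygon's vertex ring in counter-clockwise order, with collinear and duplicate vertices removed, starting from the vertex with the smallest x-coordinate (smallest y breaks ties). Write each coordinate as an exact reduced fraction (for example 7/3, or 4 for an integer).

Clipped polygon: [(13,10) (15,10) (15,98/9) (115/8,12) (13,12)]

1. After x ≥ 13: [(13,16/15) (20,2) (13,130/9)]
2. After x ≤ 15: [(13,16/15) (15,4/3) (15,98/9) (13,130/9)]
3. After y ≥ 10: [(13,10) (15,10) (15,98/9) (13,130/9)]
4. After y ≤ 12: [(13,12) (13,10) (15,10) (15,98/9) (115/8,12)]
5. Canonical ring: [(13,10) (15,10) (15,98/9) (115/8,12) (13,12)]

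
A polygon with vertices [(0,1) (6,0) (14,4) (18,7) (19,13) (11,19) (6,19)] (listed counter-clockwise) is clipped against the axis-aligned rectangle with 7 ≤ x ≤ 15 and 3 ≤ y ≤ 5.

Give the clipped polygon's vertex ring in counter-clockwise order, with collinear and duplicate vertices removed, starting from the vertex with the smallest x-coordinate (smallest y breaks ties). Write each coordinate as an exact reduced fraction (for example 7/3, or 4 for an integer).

Clipped polygon: [(7,3) (12,3) (14,4) (15,19/4) (15,5) (7,5)]

1. After x ≥ 7: [(7,1/2) (14,4) (18,7) (19,13) (11,19) (7,19)]
2. After x ≤ 15: [(7,1/2) (14,4) (15,19/4) (15,16) (11,19) (7,19)]
3. After y ≥ 3: [(7,3) (12,3) (14,4) (15,19/4) (15,16) (11,19) (7,19)]
4. After y ≤ 5: [(7,5) (7,3) (12,3) (14,4) (15,19/4) (15,5)]
5. Canonical ring: [(7,3) (12,3) (14,4) (15,19/4) (15,5) (7,5)]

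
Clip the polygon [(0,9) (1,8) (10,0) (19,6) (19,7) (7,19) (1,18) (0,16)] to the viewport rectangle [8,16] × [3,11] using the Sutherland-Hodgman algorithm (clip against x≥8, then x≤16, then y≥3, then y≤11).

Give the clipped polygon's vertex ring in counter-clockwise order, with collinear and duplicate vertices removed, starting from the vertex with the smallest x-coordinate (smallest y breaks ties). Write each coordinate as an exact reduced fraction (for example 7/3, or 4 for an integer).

1. After x ≥ 8: [(8,16/9) (10,0) (19,6) (19,7) (8,18)]
2. After x ≤ 16: [(8,16/9) (10,0) (16,4) (16,10) (8,18)]
3. After y ≥ 3: [(8,3) (29/2,3) (16,4) (16,10) (8,18)]
4. After y ≤ 11: [(8,11) (8,3) (29/2,3) (16,4) (16,10) (15,11)]
5. Canonical ring: [(8,3) (29/2,3) (16,4) (16,10) (15,11) (8,11)]

Clipped polygon: [(8,3) (29/2,3) (16,4) (16,10) (15,11) (8,11)]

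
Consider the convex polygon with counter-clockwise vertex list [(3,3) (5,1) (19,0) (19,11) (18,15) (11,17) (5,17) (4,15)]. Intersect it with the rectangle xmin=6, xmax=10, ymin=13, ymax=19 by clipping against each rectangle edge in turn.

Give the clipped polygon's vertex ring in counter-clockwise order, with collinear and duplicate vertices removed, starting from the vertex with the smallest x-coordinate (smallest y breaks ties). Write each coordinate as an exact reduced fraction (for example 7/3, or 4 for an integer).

1. After x ≥ 6: [(6,13/14) (19,0) (19,11) (18,15) (11,17) (6,17)]
2. After x ≤ 10: [(6,13/14) (10,9/14) (10,17) (6,17)]
3. After y ≥ 13: [(6,13) (10,13) (10,17) (6,17)]
4. After y ≤ 19: [(6,13) (10,13) (10,17) (6,17)]
5. Canonical ring: [(6,13) (10,13) (10,17) (6,17)]

Clipped polygon: [(6,13) (10,13) (10,17) (6,17)]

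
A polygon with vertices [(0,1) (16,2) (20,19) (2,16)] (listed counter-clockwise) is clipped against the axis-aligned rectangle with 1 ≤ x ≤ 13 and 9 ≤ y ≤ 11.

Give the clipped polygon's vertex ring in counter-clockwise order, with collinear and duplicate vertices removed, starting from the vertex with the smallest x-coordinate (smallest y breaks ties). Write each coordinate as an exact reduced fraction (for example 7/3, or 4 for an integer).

Clipped polygon: [(16/15,9) (13,9) (13,11) (4/3,11)]

1. After x ≥ 1: [(1,17/2) (1,17/16) (16,2) (20,19) (2,16)]
2. After x ≤ 13: [(1,17/2) (1,17/16) (13,29/16) (13,107/6) (2,16)]
3. After y ≥ 9: [(16/15,9) (13,9) (13,107/6) (2,16)]
4. After y ≤ 11: [(4/3,11) (16/15,9) (13,9) (13,11)]
5. Canonical ring: [(16/15,9) (13,9) (13,11) (4/3,11)]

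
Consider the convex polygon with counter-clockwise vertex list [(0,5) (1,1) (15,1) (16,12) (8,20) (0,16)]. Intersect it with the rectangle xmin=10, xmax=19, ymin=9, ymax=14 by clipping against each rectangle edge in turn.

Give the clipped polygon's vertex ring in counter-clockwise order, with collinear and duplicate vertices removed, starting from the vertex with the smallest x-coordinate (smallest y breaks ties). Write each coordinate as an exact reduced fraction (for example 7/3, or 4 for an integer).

1. After x ≥ 10: [(10,1) (15,1) (16,12) (10,18)]
2. After x ≤ 19: [(10,1) (15,1) (16,12) (10,18)]
3. After y ≥ 9: [(10,9) (173/11,9) (16,12) (10,18)]
4. After y ≤ 14: [(10,14) (10,9) (173/11,9) (16,12) (14,14)]
5. Canonical ring: [(10,9) (173/11,9) (16,12) (14,14) (10,14)]

Clipped polygon: [(10,9) (173/11,9) (16,12) (14,14) (10,14)]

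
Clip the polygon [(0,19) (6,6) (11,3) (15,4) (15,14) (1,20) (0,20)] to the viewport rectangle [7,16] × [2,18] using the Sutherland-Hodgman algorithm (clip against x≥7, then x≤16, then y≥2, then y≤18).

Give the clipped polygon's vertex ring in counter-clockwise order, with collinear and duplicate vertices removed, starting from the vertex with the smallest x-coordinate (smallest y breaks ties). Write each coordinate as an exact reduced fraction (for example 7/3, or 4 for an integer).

1. After x ≥ 7: [(7,27/5) (11,3) (15,4) (15,14) (7,122/7)]
2. After x ≤ 16: [(7,27/5) (11,3) (15,4) (15,14) (7,122/7)]
3. After y ≥ 2: [(7,27/5) (11,3) (15,4) (15,14) (7,122/7)]
4. After y ≤ 18: [(7,27/5) (11,3) (15,4) (15,14) (7,122/7)]
5. Canonical ring: [(7,27/5) (11,3) (15,4) (15,14) (7,122/7)]

Clipped polygon: [(7,27/5) (11,3) (15,4) (15,14) (7,122/7)]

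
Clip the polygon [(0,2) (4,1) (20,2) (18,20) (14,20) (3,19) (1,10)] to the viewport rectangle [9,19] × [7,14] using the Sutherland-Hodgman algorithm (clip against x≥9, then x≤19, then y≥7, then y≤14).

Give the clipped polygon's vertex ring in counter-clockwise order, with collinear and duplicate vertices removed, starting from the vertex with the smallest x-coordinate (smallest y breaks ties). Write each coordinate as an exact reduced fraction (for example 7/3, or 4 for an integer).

Clipped polygon: [(9,7) (19,7) (19,11) (56/3,14) (9,14)]

1. After x ≥ 9: [(9,21/16) (20,2) (18,20) (14,20) (9,215/11)]
2. After x ≤ 19: [(9,21/16) (19,31/16) (19,11) (18,20) (14,20) (9,215/11)]
3. After y ≥ 7: [(9,7) (19,7) (19,11) (18,20) (14,20) (9,215/11)]
4. After y ≤ 14: [(9,14) (9,7) (19,7) (19,11) (56/3,14)]
5. Canonical ring: [(9,7) (19,7) (19,11) (56/3,14) (9,14)]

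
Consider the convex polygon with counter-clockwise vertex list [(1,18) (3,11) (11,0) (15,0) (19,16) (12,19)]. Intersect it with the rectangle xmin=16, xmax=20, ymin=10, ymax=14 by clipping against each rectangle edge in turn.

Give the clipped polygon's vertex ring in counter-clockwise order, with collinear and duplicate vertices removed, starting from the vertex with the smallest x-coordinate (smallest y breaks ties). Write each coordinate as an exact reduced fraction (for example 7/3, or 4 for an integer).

1. After x ≥ 16: [(16,4) (19,16) (16,121/7)]
2. After x ≤ 20: [(16,4) (19,16) (16,121/7)]
3. After y ≥ 10: [(16,10) (35/2,10) (19,16) (16,121/7)]
4. After y ≤ 14: [(16,14) (16,10) (35/2,10) (37/2,14)]
5. Canonical ring: [(16,10) (35/2,10) (37/2,14) (16,14)]

Clipped polygon: [(16,10) (35/2,10) (37/2,14) (16,14)]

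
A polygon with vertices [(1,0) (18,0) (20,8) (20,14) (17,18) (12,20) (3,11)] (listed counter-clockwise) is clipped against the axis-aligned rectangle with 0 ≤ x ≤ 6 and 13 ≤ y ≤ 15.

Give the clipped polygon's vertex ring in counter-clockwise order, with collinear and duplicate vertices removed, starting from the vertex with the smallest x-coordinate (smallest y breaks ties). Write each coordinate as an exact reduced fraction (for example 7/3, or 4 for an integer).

1. After x ≥ 0: [(1,0) (18,0) (20,8) (20,14) (17,18) (12,20) (3,11)]
2. After x ≤ 6: [(1,0) (6,0) (6,14) (3,11)]
3. After y ≥ 13: [(6,13) (6,14) (5,13)]
4. After y ≤ 15: [(6,13) (6,14) (5,13)]
5. Canonical ring: [(5,13) (6,13) (6,14)]

Clipped polygon: [(5,13) (6,13) (6,14)]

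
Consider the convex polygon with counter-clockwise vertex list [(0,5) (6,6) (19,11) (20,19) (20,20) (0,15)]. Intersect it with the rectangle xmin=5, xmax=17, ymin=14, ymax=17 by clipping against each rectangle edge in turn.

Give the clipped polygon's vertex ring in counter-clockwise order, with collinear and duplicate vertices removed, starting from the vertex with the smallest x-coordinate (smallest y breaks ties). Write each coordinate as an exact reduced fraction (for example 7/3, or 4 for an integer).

Clipped polygon: [(5,14) (17,14) (17,17) (8,17) (5,65/4)]

1. After x ≥ 5: [(5,35/6) (6,6) (19,11) (20,19) (20,20) (5,65/4)]
2. After x ≤ 17: [(5,35/6) (6,6) (17,133/13) (17,77/4) (5,65/4)]
3. After y ≥ 14: [(5,14) (17,14) (17,77/4) (5,65/4)]
4. After y ≤ 17: [(5,14) (17,14) (17,17) (8,17) (5,65/4)]
5. Canonical ring: [(5,14) (17,14) (17,17) (8,17) (5,65/4)]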